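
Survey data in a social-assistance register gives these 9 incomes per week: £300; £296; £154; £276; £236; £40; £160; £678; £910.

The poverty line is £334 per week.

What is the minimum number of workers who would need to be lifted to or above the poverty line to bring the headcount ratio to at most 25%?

5

7 of the 9 workers are poor, so H = 7/9 = 0.778.
A headcount ratio of at most 25% allows at most ⌊0.25 × 9⌋ = 2 poor workers.
So at least 7 − 2 = 5 must be lifted.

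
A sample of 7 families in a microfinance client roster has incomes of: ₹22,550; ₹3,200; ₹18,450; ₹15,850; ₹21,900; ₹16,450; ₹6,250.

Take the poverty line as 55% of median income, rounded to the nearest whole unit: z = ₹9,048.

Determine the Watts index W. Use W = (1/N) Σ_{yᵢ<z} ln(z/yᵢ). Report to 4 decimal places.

Poor units: ₹3,200, ₹6,250 (q = 2 of N = 7).
ln(z/y) terms: ln(9048/3200) = 1.0394; ln(9048/6250) = 0.3700.
W = 1.409355 / 7 = 0.2013.

0.2013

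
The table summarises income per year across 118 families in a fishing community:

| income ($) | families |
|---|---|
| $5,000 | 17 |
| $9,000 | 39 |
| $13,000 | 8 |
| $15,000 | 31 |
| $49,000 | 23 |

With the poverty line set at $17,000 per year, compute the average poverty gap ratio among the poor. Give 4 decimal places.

Poor units: 17×$5,000, 39×$9,000, 8×$13,000, 31×$15,000 (q = 95 of N = 118).
Shortfall ratios (z−y)/z: 0.7059 (×17), 0.4706 (×39), 0.2353 (×8), 0.1176 (×31); sum = 35.882353.
The income-gap ratio divides by q (the poor only): 35.882353 / 95 = 0.3777.

0.3777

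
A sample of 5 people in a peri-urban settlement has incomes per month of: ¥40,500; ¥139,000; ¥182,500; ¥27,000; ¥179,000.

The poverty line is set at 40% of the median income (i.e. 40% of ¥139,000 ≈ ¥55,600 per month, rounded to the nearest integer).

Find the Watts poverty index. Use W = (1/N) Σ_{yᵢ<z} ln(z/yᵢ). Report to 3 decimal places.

0.208

Below the line: ¥27,000, ¥40,500 (q = 2 of N = 5).
Log shortfalls: ln(55600/27000) = 0.7223; ln(55600/40500) = 0.3169.
W = 1.039228 / 5 = 0.208.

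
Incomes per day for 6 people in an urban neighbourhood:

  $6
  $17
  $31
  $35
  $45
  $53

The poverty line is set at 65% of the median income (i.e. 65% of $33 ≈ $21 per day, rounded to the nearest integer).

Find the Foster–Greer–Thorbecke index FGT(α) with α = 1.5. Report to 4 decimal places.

Below z: $6, $17 (q = 2 of N = 6).
Shortfall ratios: (21−6)/21 = 0.7143; (21−17)/21 = 0.1905.
Raised to α = 1.5: 0.60368; 0.08313.
Sum = 0.686812; FGT(1.5) = 0.686812 / 6 = 0.1145.

0.1145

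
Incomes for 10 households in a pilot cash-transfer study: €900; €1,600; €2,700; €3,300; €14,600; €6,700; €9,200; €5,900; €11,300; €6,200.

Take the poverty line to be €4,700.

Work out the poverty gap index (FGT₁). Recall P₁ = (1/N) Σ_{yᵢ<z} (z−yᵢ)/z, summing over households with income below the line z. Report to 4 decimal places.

0.2191

Poor units: €900, €1,600, €2,700, €3,300 (q = 4 of N = 10).
Gap ratios (z−y)/z: (4700−900)/4700 = 0.8085; (4700−1600)/4700 = 0.6596; (4700−2700)/4700 = 0.4255; (4700−3300)/4700 = 0.2979.
Σ = 2.191489. Dividing by the full population N = 10 gives P₁ = 0.2191.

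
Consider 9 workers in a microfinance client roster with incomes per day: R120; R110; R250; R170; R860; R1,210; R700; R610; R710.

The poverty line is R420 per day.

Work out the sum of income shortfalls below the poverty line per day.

Poor units: R110, R120, R170, R250 (q = 4 of N = 9).
Individual gaps: 420−110 = 310; 420−120 = 300; 420−170 = 250; 420−250 = 170.
Aggregate gap = R1,030.

R1,030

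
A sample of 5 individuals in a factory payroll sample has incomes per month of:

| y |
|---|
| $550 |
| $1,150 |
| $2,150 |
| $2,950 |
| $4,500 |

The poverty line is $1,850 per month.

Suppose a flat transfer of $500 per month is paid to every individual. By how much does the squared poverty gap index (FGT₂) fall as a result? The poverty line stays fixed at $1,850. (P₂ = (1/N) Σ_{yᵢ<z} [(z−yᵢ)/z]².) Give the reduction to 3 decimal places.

0.088

Before: below the line — $550, $1,150; squared poverty gap index (FGT₂) = 0.12739.
After the $500 transfer: below the line — $1,050, $1,650; squared poverty gap index (FGT₂) = 0.03974.
Reduction = 0.12739 − 0.03974 = 0.088.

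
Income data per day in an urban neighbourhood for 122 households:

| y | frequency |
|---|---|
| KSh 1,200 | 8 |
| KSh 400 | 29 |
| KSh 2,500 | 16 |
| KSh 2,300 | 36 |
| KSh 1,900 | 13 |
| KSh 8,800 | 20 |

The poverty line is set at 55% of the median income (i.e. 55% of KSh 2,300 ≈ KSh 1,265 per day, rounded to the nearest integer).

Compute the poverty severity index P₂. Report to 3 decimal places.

0.111

Incomes under z: 29×KSh 400, 8×KSh 1,200 (q = 37 of N = 122).
Gap ratios (z−y)/z: (1265−400)/1265 = 0.6838 (×29); (1265−1200)/1265 = 0.0514 (×8).
Squared: 0.4676 (×29); 0.0026 (×8).
Sum = 13.580793; P₂ = 13.580793 / 122 = 0.111.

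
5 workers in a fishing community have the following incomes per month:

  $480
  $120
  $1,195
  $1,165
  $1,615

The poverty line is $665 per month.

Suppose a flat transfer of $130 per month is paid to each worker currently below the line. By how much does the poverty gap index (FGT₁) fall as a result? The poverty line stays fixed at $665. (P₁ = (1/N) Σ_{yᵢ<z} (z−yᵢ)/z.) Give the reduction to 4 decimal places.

0.0782

Before: below the line — $120, $480; poverty gap index (FGT₁) = 0.219549.
After the $130 transfer: below the line — $250, $610; poverty gap index (FGT₁) = 0.141353.
Reduction = 0.219549 − 0.141353 = 0.0782.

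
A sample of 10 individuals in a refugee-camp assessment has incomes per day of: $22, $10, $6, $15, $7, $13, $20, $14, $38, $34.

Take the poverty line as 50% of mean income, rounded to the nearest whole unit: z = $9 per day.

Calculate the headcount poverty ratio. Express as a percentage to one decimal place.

2 of the 10 individuals have income below $9.
H = 2/10 = 20.0%.

20.0%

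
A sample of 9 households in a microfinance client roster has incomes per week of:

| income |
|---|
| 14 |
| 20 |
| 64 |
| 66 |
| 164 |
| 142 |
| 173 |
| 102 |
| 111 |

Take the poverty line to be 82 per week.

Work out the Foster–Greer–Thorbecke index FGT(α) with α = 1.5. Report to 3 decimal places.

0.178

Poor units: 14, 20, 64, 66 (q = 4 of N = 9).
Relative gaps: (82−14)/82 = 0.8293; (82−20)/82 = 0.7561; (82−64)/82 = 0.2195; (82−66)/82 = 0.1951.
Raised to α = 1.5: 0.75517; 0.65746; 0.10285; 0.08619.
Sum = 1.601659; FGT(1.5) = 1.601659 / 9 = 0.178.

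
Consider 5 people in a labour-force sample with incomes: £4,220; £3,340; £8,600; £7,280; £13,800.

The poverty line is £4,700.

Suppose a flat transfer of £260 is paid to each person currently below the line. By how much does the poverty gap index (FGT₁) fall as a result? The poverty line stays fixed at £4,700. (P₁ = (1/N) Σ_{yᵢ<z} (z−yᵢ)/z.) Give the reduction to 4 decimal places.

Before: below the line — £3,340, £4,220; poverty gap index (FGT₁) = 0.078298.
After the £260 transfer: below the line — £3,600, £4,480; poverty gap index (FGT₁) = 0.056170.
Reduction = 0.078298 − 0.056170 = 0.0221.

0.0221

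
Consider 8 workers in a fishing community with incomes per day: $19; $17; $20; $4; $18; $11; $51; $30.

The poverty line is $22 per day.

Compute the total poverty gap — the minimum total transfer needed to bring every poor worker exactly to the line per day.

Poor units: $4, $11, $17, $18, $19, $20 (q = 6 of N = 8).
Individual gaps: 22−4 = 18; 22−11 = 11; 22−17 = 5; 22−18 = 4; 22−19 = 3; 22−20 = 2.
Aggregate gap = $43.

$43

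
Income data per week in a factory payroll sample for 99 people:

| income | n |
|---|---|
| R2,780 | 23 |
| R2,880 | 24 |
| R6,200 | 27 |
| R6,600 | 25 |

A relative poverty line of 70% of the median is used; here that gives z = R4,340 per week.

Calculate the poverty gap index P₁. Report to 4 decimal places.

Below z: 23×R2,780, 24×R2,880 (q = 47 of N = 99).
Normalized shortfalls: (4340−2780)/4340 = 0.3594 (×23); (4340−2880)/4340 = 0.3364 (×24).
Σ = 16.341014. Dividing by the full population N = 99 gives P₁ = 0.1651.

0.1651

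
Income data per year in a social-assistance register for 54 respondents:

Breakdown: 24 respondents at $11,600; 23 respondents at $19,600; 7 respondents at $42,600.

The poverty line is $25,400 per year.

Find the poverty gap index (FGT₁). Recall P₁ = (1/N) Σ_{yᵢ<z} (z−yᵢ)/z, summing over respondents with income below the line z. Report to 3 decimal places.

0.339

Below the line: 24×$11,600, 23×$19,600 (q = 47 of N = 54).
Relative gaps: (25400−11600)/25400 = 0.5433 (×24); (25400−19600)/25400 = 0.2283 (×23).
Σ = 18.291339. Dividing by the full population N = 54 gives P₁ = 0.339.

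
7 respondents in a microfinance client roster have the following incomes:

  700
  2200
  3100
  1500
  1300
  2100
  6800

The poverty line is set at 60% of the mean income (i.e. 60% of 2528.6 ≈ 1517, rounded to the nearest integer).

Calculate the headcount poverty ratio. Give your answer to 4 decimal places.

0.4286

3 of the 7 respondents have income below 1517.
H = 3/7 = 0.4286.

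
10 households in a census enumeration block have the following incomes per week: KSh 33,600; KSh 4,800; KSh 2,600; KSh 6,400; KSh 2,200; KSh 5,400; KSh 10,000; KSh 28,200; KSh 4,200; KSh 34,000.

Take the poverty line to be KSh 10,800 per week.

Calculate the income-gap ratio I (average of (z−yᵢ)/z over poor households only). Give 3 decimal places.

0.529

Poor units: KSh 2,200, KSh 2,600, KSh 4,200, KSh 4,800, KSh 5,400, KSh 6,400, KSh 10,000 (q = 7 of N = 10).
Shortfall ratios (z−y)/z: 0.7963, 0.7593, 0.6111, 0.5556, 0.5000, 0.4074, 0.0741; sum = 3.703704.
The income-gap ratio divides by q (the poor only): 3.703704 / 7 = 0.529.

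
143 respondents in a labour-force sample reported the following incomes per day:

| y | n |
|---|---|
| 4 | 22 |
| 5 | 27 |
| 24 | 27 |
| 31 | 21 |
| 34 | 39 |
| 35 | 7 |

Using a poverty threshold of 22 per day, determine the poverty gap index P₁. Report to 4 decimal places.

Below the line: 22×4, 27×5 (q = 49 of N = 143).
Gap ratios (z−y)/z: (22−4)/22 = 0.8182 (×22); (22−5)/22 = 0.7727 (×27).
Sum of shortfalls = 38.863636; P₁ averages over all N: 38.863636 / 143 = 0.2718.

0.2718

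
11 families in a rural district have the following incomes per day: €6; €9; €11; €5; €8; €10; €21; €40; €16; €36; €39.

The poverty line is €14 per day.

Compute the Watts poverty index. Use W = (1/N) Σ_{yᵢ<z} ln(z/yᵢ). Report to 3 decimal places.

0.314

Poor units: €5, €6, €8, €9, €10, €11 (q = 6 of N = 11).
Log shortfalls: ln(14/5) = 1.0296; ln(14/6) = 0.8473; ln(14/8) = 0.5596; ln(14/9) = 0.4418; ln(14/10) = 0.3365; ln(14/11) = 0.2412.
W = 3.456000 / 11 = 0.314.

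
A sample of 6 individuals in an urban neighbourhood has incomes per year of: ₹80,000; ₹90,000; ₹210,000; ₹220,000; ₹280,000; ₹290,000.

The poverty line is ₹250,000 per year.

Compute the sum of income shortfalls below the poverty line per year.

₹400,000

Below the line: ₹80,000, ₹90,000, ₹210,000, ₹220,000 (q = 4 of N = 6).
Individual gaps: 250000−80000 = 170000; 250000−90000 = 160000; 250000−210000 = 40000; 250000−220000 = 30000.
Aggregate gap = ₹400,000.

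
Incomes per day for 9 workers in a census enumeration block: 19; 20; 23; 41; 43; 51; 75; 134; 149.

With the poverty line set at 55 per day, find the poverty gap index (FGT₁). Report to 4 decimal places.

0.2687

Below the line: 19, 20, 23, 41, 43, 51 (q = 6 of N = 9).
Relative gaps: (55−19)/55 = 0.6545; (55−20)/55 = 0.6364; (55−23)/55 = 0.5818; (55−41)/55 = 0.2545; (55−43)/55 = 0.2182; (55−51)/55 = 0.0727.
Σ = 2.418182. Dividing by the full population N = 9 gives P₁ = 0.2687.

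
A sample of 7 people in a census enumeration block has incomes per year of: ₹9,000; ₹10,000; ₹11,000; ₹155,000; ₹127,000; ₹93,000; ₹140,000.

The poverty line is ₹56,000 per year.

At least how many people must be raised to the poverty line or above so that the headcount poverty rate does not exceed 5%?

3

Currently q = 3 of N = 7 are below the line (H = 0.429).
A headcount ratio of at most 5% allows at most ⌊0.05 × 7⌋ = 0 poor people.
So at least 3 − 0 = 3 must be lifted.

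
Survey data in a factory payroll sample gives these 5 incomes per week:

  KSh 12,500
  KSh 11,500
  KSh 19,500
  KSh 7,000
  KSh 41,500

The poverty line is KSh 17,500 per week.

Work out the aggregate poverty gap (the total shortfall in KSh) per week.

Below the line: KSh 7,000, KSh 11,500, KSh 12,500 (q = 3 of N = 5).
Individual gaps: 17500−7000 = 10500; 17500−11500 = 6000; 17500−12500 = 5000.
Aggregate gap = KSh 21,500.

KSh 21,500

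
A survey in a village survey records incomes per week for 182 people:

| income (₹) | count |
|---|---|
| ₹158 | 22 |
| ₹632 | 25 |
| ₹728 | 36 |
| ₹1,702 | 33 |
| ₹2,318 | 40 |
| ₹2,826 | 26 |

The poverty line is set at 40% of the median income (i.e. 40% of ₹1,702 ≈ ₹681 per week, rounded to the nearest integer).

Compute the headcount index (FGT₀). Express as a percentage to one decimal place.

47 of the 182 people have income below ₹681.
H = 47/182 = 25.8%.

25.8%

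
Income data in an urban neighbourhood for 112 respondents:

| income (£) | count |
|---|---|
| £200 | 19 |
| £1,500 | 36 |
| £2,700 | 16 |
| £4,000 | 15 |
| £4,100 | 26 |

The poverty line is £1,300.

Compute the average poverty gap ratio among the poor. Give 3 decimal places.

0.846

Incomes under z: 19×£200 (q = 19 of N = 112).
Relative gaps: 0.8462 (×19); sum = 16.076923.
I averages over the q = 19 poor units only: 16.076923 / 19 = 0.846.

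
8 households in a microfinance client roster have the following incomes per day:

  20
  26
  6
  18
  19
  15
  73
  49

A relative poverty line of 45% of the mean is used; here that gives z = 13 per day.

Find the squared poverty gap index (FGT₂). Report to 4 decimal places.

0.0362

Poor units: 6 (q = 1 of N = 8).
Gap ratios (z−y)/z: (13−6)/13 = 0.5385.
Squared: 0.2899.
Sum = 0.289941; P₂ = 0.289941 / 8 = 0.0362.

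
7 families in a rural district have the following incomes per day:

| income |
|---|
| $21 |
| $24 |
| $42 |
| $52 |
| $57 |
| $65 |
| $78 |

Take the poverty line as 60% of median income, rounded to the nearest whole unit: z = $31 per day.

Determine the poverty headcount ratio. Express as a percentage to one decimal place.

28.6%

2 of the 7 families have income below $31.
H = 2/7 = 28.6%.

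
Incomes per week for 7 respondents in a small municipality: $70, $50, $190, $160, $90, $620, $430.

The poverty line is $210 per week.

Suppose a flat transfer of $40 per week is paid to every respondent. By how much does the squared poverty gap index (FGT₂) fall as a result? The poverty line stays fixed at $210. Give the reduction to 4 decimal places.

0.1024

Before: below the line — $50, $70, $90, $160, $190; squared poverty gap index (FGT₂) = 0.202462.
After the $40 transfer: below the line — $90, $110, $130, $200; squared poverty gap index (FGT₂) = 0.100097.
Reduction = 0.202462 − 0.100097 = 0.1024.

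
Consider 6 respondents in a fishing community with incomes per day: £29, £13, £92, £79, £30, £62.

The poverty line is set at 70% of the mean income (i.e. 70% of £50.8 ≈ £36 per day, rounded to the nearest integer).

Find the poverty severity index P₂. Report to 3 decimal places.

0.079

Incomes under z: £13, £29, £30 (q = 3 of N = 6).
Shortfall ratios: (36−13)/36 = 0.6389; (36−29)/36 = 0.1944; (36−30)/36 = 0.1667.
Squared: 0.4082; 0.0378; 0.0278.
Sum = 0.473765; P₂ = 0.473765 / 6 = 0.079.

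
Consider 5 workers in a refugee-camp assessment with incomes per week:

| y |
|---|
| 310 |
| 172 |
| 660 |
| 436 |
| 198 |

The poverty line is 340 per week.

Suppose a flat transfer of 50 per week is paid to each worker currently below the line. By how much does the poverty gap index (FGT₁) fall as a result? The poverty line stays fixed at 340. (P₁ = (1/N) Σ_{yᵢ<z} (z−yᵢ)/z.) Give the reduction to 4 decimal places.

Before: below the line — 172, 198, 310; poverty gap index (FGT₁) = 0.200000.
After the 50 transfer: below the line — 222, 248; poverty gap index (FGT₁) = 0.123529.
Reduction = 0.200000 − 0.123529 = 0.0765.

0.0765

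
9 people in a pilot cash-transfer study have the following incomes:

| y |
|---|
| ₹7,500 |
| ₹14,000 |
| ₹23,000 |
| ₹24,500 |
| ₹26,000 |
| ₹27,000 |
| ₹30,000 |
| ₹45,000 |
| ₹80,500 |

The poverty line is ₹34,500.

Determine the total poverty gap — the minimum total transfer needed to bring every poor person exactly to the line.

₹89,500

Incomes under z: ₹7,500, ₹14,000, ₹23,000, ₹24,500, ₹26,000, ₹27,000, ₹30,000 (q = 7 of N = 9).
Individual gaps: 34500−7500 = 27000; 34500−14000 = 20500; 34500−23000 = 11500; 34500−24500 = 10000; 34500−26000 = 8500; 34500−27000 = 7500; 34500−30000 = 4500.
Aggregate gap = ₹89,500.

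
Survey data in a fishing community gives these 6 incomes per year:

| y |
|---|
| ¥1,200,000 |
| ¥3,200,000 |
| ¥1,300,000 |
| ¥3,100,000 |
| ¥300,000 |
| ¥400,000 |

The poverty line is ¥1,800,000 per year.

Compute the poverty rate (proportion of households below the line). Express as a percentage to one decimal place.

66.7%

4 of the 6 households have income below ¥1,800,000.
H = 4/6 = 66.7%.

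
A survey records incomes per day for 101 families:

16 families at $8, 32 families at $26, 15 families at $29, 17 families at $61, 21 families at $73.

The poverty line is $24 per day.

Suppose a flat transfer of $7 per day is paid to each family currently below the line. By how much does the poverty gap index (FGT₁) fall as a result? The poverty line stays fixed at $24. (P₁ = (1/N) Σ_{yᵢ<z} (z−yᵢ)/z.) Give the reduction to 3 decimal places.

0.046

Before: below the line — 16×$8; poverty gap index (FGT₁) = 0.10561.
After the $7 transfer: below the line — 16×$15; poverty gap index (FGT₁) = 0.05941.
Reduction = 0.10561 − 0.05941 = 0.046.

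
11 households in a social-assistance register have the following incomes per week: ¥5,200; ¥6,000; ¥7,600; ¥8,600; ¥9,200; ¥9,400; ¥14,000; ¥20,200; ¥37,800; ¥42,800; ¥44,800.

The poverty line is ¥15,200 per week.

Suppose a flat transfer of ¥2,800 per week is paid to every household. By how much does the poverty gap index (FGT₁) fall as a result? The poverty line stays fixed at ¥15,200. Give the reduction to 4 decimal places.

0.1077

Before: below the line — ¥5,200, ¥6,000, ¥7,600, ¥8,600, ¥9,200, ¥9,400, ¥14,000; poverty gap index (FGT₁) = 0.277512.
After the ¥2,800 transfer: below the line — ¥8,000, ¥8,800, ¥10,400, ¥11,400, ¥12,000, ¥12,200; poverty gap index (FGT₁) = 0.169856.
Reduction = 0.277512 − 0.169856 = 0.1077.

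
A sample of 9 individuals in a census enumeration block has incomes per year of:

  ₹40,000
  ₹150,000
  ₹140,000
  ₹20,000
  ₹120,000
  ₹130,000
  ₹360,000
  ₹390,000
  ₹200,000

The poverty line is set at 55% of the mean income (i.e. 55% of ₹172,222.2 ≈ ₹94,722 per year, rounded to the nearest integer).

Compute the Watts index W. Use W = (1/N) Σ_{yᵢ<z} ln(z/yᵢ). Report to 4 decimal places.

Below the line: ₹20,000, ₹40,000 (q = 2 of N = 9).
Log gaps: ln(94722/20000) = 1.5552; ln(94722/40000) = 0.8621.
W = 2.417281 / 9 = 0.2686.

0.2686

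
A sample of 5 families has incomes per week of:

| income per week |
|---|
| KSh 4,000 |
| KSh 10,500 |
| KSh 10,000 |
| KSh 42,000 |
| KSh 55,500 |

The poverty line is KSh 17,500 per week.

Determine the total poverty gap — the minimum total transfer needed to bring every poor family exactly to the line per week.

Incomes under z: KSh 4,000, KSh 10,000, KSh 10,500 (q = 3 of N = 5).
Individual gaps: 17500−4000 = 13500; 17500−10000 = 7500; 17500−10500 = 7000.
Aggregate gap = KSh 28,000.

KSh 28,000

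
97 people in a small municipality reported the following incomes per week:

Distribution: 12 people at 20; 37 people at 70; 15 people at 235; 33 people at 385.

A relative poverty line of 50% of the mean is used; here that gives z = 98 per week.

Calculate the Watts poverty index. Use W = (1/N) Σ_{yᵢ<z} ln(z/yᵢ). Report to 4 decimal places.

Poor units: 12×20, 37×70 (q = 49 of N = 97).
ln(z/y) terms: ln(98/20) = 1.5892 (×12); ln(98/70) = 0.3365 (×37).
W = 31.520295 / 97 = 0.3250.

0.3250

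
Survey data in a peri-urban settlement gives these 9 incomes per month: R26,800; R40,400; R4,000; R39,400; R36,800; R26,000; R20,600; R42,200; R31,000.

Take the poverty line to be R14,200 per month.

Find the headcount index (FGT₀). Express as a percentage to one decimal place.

1 of the 9 people have income below R14,200.
H = 1/9 = 11.1%.

11.1%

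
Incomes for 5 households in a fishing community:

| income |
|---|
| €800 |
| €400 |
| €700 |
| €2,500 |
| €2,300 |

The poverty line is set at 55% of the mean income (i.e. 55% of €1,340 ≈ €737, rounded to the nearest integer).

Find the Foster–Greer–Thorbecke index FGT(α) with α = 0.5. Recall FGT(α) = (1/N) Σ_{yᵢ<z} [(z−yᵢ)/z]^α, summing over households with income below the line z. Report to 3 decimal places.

Below z: €400, €700 (q = 2 of N = 5).
Shortfall ratios: (737−400)/737 = 0.4573; (737−700)/737 = 0.0502.
Raised to α = 0.5: 0.67621; 0.22406.
Sum = 0.900271; FGT(0.5) = 0.900271 / 5 = 0.180.

0.180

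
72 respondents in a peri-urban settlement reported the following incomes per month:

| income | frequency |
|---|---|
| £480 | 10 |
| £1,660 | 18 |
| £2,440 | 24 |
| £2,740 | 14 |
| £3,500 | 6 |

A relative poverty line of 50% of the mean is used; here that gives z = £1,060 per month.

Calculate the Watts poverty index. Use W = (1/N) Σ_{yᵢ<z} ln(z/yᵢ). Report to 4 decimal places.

0.1100

Below z: 10×£480 (q = 10 of N = 72).
Log shortfalls: ln(1060/480) = 0.7922 (×10).
W = 7.922381 / 72 = 0.1100.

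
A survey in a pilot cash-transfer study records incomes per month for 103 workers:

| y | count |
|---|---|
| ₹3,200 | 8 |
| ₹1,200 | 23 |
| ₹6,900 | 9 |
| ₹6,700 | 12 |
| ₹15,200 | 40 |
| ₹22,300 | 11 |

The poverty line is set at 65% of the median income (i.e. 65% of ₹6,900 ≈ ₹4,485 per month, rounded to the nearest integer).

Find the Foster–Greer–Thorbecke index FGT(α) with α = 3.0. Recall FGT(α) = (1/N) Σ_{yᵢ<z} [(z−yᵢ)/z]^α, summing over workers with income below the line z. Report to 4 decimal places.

Poor units: 23×₹1,200, 8×₹3,200 (q = 31 of N = 103).
Shortfall ratios: (4485−1200)/4485 = 0.7324 (×23); (4485−3200)/4485 = 0.2865 (×8).
Raised to α = 3.0: 0.39293 (×23); 0.02352 (×8).
Sum = 9.225618; FGT(3.0) = 9.225618 / 103 = 0.0896.

0.0896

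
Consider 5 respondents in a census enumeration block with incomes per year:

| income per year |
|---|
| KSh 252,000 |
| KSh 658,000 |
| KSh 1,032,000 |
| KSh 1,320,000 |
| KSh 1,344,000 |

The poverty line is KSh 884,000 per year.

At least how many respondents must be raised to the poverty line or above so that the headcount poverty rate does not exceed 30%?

Currently q = 2 of N = 5 are below the line (H = 0.400).
A headcount ratio of at most 30% allows at most ⌊0.30 × 5⌋ = 1 poor respondents.
So at least 2 − 1 = 1 must be lifted.

1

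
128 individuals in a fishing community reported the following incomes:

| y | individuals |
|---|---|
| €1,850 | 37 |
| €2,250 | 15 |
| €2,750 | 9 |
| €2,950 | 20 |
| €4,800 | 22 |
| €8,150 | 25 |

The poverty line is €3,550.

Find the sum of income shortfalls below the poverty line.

€101,600

Below z: 37×€1,850, 15×€2,250, 9×€2,750, 20×€2,950 (q = 81 of N = 128).
Individual gaps: 37×(3550−1850) = 62900; 15×(3550−2250) = 19500; 9×(3550−2750) = 7200; 20×(3550−2950) = 12000.
Aggregate gap = €101,600.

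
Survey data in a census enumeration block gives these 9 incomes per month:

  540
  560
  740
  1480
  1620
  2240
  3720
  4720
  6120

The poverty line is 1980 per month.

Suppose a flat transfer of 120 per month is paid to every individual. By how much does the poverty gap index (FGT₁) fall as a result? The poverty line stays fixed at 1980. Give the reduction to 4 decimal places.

0.0337

Before: below the line — 540, 560, 740, 1480, 1620; poverty gap index (FGT₁) = 0.278339.
After the 120 transfer: below the line — 660, 680, 860, 1600, 1740; poverty gap index (FGT₁) = 0.244669.
Reduction = 0.278339 − 0.244669 = 0.0337.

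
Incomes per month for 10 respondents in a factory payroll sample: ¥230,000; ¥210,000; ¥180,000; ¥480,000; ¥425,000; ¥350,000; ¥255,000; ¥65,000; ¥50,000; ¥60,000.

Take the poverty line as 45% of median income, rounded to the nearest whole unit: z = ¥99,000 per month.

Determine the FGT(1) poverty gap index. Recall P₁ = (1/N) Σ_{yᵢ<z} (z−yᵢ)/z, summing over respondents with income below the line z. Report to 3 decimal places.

Below the line: ¥50,000, ¥60,000, ¥65,000 (q = 3 of N = 10).
Shortfall ratios: (99000−50000)/99000 = 0.4949; (99000−60000)/99000 = 0.3939; (99000−65000)/99000 = 0.3434.
Σ = 1.232323. Dividing by the full population N = 10 gives P₁ = 0.123.

0.123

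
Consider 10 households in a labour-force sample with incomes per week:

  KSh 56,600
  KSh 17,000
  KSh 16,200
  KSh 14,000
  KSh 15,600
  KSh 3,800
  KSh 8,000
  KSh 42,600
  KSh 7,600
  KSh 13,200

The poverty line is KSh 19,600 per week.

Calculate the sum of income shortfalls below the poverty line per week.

KSh 61,400

Poor units: KSh 3,800, KSh 7,600, KSh 8,000, KSh 13,200, KSh 14,000, KSh 15,600, KSh 16,200, KSh 17,000 (q = 8 of N = 10).
Individual gaps: 19600−3800 = 15800; 19600−7600 = 12000; 19600−8000 = 11600; 19600−13200 = 6400; 19600−14000 = 5600; 19600−15600 = 4000; 19600−16200 = 3400; 19600−17000 = 2600.
Aggregate gap = KSh 61,400.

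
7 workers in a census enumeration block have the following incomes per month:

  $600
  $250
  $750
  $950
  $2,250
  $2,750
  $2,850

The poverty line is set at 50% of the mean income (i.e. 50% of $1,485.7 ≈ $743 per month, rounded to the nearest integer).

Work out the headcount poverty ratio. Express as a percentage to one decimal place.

2 of the 7 workers have income below $743.
H = 2/7 = 28.6%.

28.6%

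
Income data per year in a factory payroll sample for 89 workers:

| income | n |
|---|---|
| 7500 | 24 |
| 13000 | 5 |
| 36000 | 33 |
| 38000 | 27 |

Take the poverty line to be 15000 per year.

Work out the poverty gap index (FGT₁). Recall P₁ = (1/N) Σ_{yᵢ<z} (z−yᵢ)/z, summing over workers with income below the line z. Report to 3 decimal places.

0.142

Incomes under z: 24×7500, 5×13000 (q = 29 of N = 89).
Shortfall ratios: (15000−7500)/15000 = 0.5000 (×24); (15000−13000)/15000 = 0.1333 (×5).
Σ = 12.666667. Dividing by the full population N = 89 gives P₁ = 0.142.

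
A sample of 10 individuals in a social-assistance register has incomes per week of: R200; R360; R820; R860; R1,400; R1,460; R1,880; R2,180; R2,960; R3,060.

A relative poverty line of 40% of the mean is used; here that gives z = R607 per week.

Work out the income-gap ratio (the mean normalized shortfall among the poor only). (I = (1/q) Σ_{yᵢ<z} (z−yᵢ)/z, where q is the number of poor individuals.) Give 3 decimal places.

0.539

Poor units: R200, R360 (q = 2 of N = 10).
Relative gaps: 0.6705, 0.4069; sum = 1.077430.
I averages over the q = 2 poor units only: 1.077430 / 2 = 0.539.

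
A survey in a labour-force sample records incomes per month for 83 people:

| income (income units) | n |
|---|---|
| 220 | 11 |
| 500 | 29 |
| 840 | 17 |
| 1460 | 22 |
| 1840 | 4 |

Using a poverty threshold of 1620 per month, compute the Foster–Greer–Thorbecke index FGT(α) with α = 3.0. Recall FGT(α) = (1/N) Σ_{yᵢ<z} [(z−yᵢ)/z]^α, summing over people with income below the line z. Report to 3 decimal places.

0.224

Below z: 11×220, 29×500, 17×840, 22×1460 (q = 79 of N = 83).
Shortfall ratios: (1620−220)/1620 = 0.8642 (×11); (1620−500)/1620 = 0.6914 (×29); (1620−840)/1620 = 0.4815 (×17); (1620−1460)/1620 = 0.0988 (×22).
Raised to α = 3.0: 0.64542 (×11); 0.33045 (×29); 0.11162 (×17); 0.00096 (×22).
Sum = 18.601408; FGT(3.0) = 18.601408 / 83 = 0.224.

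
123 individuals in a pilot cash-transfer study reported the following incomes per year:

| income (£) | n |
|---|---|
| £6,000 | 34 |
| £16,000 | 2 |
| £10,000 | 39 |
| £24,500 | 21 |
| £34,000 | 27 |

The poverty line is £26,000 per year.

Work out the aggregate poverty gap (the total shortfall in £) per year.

£1,355,500

Incomes under z: 34×£6,000, 39×£10,000, 2×£16,000, 21×£24,500 (q = 96 of N = 123).
Individual gaps: 34×(26000−6000) = 680000; 39×(26000−10000) = 624000; 2×(26000−16000) = 20000; 21×(26000−24500) = 31500.
Aggregate gap = £1,355,500.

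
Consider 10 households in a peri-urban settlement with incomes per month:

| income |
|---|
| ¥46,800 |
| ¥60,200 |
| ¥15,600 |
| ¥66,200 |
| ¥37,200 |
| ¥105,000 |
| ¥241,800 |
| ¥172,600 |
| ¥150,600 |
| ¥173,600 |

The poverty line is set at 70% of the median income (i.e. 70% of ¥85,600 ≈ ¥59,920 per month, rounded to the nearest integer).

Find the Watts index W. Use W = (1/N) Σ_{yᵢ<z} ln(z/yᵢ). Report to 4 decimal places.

0.2070

Below the line: ¥15,600, ¥37,200, ¥46,800 (q = 3 of N = 10).
Log shortfalls: ln(59920/15600) = 1.3457; ln(59920/37200) = 0.4767; ln(59920/46800) = 0.2471.
W = 2.069568 / 10 = 0.2070.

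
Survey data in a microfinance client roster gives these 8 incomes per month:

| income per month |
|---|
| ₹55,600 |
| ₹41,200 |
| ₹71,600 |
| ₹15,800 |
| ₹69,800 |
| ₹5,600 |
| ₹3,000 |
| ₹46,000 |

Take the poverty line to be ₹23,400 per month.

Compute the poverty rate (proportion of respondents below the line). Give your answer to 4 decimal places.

0.3750

3 of the 8 respondents have income below ₹23,400.
H = 3/8 = 0.3750.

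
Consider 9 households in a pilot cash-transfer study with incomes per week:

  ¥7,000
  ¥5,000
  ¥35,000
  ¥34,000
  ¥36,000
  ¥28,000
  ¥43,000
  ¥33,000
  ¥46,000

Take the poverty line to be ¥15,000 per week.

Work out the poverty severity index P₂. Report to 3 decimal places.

0.081

Below z: ¥5,000, ¥7,000 (q = 2 of N = 9).
Normalized shortfalls: (15000−5000)/15000 = 0.6667; (15000−7000)/15000 = 0.5333.
Squared: 0.4444; 0.2844.
Sum = 0.728889; P₂ = 0.728889 / 9 = 0.081.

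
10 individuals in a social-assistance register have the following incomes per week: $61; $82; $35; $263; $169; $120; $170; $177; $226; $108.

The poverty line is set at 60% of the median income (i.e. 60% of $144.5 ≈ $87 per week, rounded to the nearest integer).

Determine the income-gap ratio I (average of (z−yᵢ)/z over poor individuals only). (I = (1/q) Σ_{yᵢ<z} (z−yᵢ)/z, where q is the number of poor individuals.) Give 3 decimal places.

0.318

Below z: $35, $61, $82 (q = 3 of N = 10).
Relative gaps: 0.5977, 0.2989, 0.0575; sum = 0.954023.
I averages over the q = 3 poor units only: 0.954023 / 3 = 0.318.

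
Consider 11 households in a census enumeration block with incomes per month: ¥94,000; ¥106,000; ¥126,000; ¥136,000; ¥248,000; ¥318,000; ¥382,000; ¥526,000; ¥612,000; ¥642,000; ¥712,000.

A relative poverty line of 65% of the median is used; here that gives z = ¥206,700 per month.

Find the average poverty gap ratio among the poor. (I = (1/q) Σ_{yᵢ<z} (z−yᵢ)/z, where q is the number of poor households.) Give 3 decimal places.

0.441

Below z: ¥94,000, ¥106,000, ¥126,000, ¥136,000 (q = 4 of N = 11).
Relative gaps: 0.5452, 0.4872, 0.3904, 0.3420; sum = 1.764877.
I averages over the q = 4 poor units only: 1.764877 / 4 = 0.441.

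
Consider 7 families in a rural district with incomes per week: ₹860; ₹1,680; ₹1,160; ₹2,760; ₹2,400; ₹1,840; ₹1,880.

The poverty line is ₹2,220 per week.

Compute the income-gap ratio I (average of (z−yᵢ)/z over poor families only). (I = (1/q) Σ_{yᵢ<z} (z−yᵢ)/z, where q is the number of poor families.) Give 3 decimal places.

Poor units: ₹860, ₹1,160, ₹1,680, ₹1,840, ₹1,880 (q = 5 of N = 7).
Relative gaps: 0.6126, 0.4775, 0.2432, 0.1712, 0.1532; sum = 1.657658.
I averages over the q = 5 poor units only: 1.657658 / 5 = 0.332.

0.332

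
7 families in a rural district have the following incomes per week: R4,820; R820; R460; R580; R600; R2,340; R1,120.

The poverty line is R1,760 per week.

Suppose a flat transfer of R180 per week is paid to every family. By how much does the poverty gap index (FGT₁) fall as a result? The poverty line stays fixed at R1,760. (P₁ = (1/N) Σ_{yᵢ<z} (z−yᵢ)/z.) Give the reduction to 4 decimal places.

0.0731

Before: below the line — R460, R580, R600, R820, R1,120; poverty gap index (FGT₁) = 0.423701.
After the R180 transfer: below the line — R640, R760, R780, R1,000, R1,300; poverty gap index (FGT₁) = 0.350649.
Reduction = 0.423701 − 0.350649 = 0.0731.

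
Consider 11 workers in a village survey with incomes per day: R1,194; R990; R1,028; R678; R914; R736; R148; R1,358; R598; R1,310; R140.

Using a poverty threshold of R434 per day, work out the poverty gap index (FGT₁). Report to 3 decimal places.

Below the line: R140, R148 (q = 2 of N = 11).
Normalized shortfalls: (434−140)/434 = 0.6774; (434−148)/434 = 0.6590.
Sum of shortfalls = 1.336406; P₁ averages over all N: 1.336406 / 11 = 0.121.

0.121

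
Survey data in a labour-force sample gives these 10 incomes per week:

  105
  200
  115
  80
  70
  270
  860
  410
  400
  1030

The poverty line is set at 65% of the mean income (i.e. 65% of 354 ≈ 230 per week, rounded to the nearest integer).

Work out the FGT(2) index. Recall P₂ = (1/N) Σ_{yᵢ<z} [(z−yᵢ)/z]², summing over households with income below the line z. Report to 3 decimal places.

0.147

Below the line: 70, 80, 105, 115, 200 (q = 5 of N = 10).
Gap ratios (z−y)/z: (230−70)/230 = 0.6957; (230−80)/230 = 0.6522; (230−105)/230 = 0.5435; (230−115)/230 = 0.5000; (230−200)/230 = 0.1304.
Squared: 0.4839; 0.4253; 0.2954; 0.2500; 0.0170.
Sum = 1.471645; P₂ = 1.471645 / 10 = 0.147.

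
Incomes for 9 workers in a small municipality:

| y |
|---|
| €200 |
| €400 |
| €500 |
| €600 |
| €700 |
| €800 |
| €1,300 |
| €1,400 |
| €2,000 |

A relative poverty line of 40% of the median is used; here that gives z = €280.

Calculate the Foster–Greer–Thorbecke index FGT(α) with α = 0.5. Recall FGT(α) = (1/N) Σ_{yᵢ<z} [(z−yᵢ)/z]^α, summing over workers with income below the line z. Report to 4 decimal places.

0.0594

Below z: €200 (q = 1 of N = 9).
Shortfall ratios: (280−200)/280 = 0.2857.
Raised to α = 0.5: 0.53452.
Sum = 0.534522; FGT(0.5) = 0.534522 / 9 = 0.0594.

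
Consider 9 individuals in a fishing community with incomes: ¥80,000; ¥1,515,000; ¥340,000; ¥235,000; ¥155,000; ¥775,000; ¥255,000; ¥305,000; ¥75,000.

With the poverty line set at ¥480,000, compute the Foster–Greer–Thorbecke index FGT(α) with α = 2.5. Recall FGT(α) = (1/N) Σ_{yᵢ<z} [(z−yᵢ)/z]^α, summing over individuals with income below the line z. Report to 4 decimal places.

0.2364

Below the line: ¥75,000, ¥80,000, ¥155,000, ¥235,000, ¥255,000, ¥305,000, ¥340,000 (q = 7 of N = 9).
Relative gaps: (480000−75000)/480000 = 0.8438; (480000−80000)/480000 = 0.8333; (480000−155000)/480000 = 0.6771; (480000−235000)/480000 = 0.5104; (480000−255000)/480000 = 0.4688; (480000−305000)/480000 = 0.3646; (480000−340000)/480000 = 0.2917.
Raised to α = 2.5: 0.65393; 0.63394; 0.37723; 0.18613; 0.15044; 0.08026; 0.04594.
Sum = 2.127868; FGT(2.5) = 2.127868 / 9 = 0.2364.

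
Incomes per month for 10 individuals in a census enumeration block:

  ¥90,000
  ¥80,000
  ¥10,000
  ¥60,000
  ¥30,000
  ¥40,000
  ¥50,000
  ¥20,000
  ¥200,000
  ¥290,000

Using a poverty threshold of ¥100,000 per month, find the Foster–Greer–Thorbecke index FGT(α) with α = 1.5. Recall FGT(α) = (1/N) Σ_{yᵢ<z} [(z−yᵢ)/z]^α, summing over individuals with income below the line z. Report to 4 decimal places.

Below z: ¥10,000, ¥20,000, ¥30,000, ¥40,000, ¥50,000, ¥60,000, ¥80,000, ¥90,000 (q = 8 of N = 10).
Relative gaps: (100000−10000)/100000 = 0.9000; (100000−20000)/100000 = 0.8000; (100000−30000)/100000 = 0.7000; (100000−40000)/100000 = 0.6000; (100000−50000)/100000 = 0.5000; (100000−60000)/100000 = 0.4000; (100000−80000)/100000 = 0.2000; (100000−90000)/100000 = 0.1000.
Raised to α = 1.5: 0.85381; 0.71554; 0.58566; 0.46476; 0.35355; 0.25298; 0.08944; 0.03162.
Sum = 3.347378; FGT(1.5) = 3.347378 / 10 = 0.3347.

0.3347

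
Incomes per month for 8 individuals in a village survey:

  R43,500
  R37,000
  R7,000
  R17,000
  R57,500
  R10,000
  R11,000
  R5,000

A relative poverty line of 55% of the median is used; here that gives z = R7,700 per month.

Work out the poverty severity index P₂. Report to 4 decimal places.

Poor units: R5,000, R7,000 (q = 2 of N = 8).
Relative gaps: (7700−5000)/7700 = 0.3506; (7700−7000)/7700 = 0.0909.
Squared: 0.1230; 0.0083.
Sum = 0.131219; P₂ = 0.131219 / 8 = 0.0164.

0.0164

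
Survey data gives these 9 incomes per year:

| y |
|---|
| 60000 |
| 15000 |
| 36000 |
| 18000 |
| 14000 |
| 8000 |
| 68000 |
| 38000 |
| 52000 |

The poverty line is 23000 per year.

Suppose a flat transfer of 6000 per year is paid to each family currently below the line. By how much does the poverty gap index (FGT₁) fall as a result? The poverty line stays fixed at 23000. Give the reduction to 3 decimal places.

0.111

Before: below the line — 8000, 14000, 15000, 18000; poverty gap index (FGT₁) = 0.17874.
After the 6000 transfer: below the line — 14000, 20000, 21000; poverty gap index (FGT₁) = 0.06763.
Reduction = 0.17874 − 0.06763 = 0.111.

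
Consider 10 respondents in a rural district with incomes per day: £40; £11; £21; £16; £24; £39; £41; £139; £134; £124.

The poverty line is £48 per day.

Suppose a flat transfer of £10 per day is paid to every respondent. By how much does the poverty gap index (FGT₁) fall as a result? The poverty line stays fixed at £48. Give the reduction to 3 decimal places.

0.133

Before: below the line — £11, £16, £21, £24, £39, £40, £41; poverty gap index (FGT₁) = 0.30000.
After the £10 transfer: below the line — £21, £26, £31, £34; poverty gap index (FGT₁) = 0.16667.
Reduction = 0.30000 − 0.16667 = 0.133.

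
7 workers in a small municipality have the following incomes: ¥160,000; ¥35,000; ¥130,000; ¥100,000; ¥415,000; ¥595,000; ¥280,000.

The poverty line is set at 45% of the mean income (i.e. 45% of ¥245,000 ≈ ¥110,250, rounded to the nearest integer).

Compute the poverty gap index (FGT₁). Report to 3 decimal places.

0.111

Poor units: ¥35,000, ¥100,000 (q = 2 of N = 7).
Relative gaps: (110250−35000)/110250 = 0.6825; (110250−100000)/110250 = 0.0930.
Sum of shortfalls = 0.775510; P₁ averages over all N: 0.775510 / 7 = 0.111.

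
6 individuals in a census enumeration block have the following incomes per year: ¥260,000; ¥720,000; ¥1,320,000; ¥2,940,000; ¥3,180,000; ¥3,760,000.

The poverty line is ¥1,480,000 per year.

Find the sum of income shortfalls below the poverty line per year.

¥2,140,000

Incomes under z: ¥260,000, ¥720,000, ¥1,320,000 (q = 3 of N = 6).
Individual gaps: 1480000−260000 = 1220000; 1480000−720000 = 760000; 1480000−1320000 = 160000.
Aggregate gap = ¥2,140,000.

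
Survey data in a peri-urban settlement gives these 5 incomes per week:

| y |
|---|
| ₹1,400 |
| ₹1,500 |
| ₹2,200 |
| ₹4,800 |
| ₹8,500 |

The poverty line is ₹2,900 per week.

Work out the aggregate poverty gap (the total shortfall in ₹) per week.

Below the line: ₹1,400, ₹1,500, ₹2,200 (q = 3 of N = 5).
Individual gaps: 2900−1400 = 1500; 2900−1500 = 1400; 2900−2200 = 700.
Aggregate gap = ₹3,600.

₹3,600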